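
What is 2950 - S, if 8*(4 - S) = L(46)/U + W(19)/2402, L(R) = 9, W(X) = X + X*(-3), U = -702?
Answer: 2207800421/749424 ≈ 2946.0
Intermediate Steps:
W(X) = -2*X (W(X) = X - 3*X = -2*X)
S = 3000379/749424 (S = 4 - (9/(-702) - 2*19/2402)/8 = 4 - (9*(-1/702) - 38*1/2402)/8 = 4 - (-1/78 - 19/1201)/8 = 4 - ⅛*(-2683/93678) = 4 + 2683/749424 = 3000379/749424 ≈ 4.0036)
2950 - S = 2950 - 1*3000379/749424 = 2950 - 3000379/749424 = 2207800421/749424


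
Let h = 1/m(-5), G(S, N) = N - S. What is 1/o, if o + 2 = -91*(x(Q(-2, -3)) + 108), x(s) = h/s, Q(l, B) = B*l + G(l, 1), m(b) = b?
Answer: -45/442259 ≈ -0.00010175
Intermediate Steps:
Q(l, B) = 1 - l + B*l (Q(l, B) = B*l + (1 - l) = 1 - l + B*l)
h = -⅕ (h = 1/(-5) = -⅕ ≈ -0.20000)
x(s) = -1/(5*s)
o = -442259/45 (o = -2 - 91*(-1/(5*(1 - 1*(-2) - 3*(-2))) + 108) = -2 - 91*(-1/(5*(1 + 2 + 6)) + 108) = -2 - 91*(-⅕/9 + 108) = -2 - 91*(-⅕*⅑ + 108) = -2 - 91*(-1/45 + 108) = -2 - 91*4859/45 = -2 - 442169/45 = -442259/45 ≈ -9828.0)
1/o = 1/(-442259/45) = -45/442259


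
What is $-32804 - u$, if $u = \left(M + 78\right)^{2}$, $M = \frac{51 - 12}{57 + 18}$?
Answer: $- \frac{24355869}{625} \approx -38969.0$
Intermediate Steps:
$M = \frac{13}{25}$ ($M = \frac{39}{75} = 39 \cdot \frac{1}{75} = \frac{13}{25} \approx 0.52$)
$u = \frac{3853369}{625}$ ($u = \left(\frac{13}{25} + 78\right)^{2} = \left(\frac{1963}{25}\right)^{2} = \frac{3853369}{625} \approx 6165.4$)
$-32804 - u = -32804 - \frac{3853369}{625} = - \frac{24355869}{625}$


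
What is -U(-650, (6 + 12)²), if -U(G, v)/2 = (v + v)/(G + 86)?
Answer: -108/47 ≈ -2.2979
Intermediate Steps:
U(G, v) = -4*v/(86 + G) (U(G, v) = -2*(v + v)/(G + 86) = -2*2*v/(86 + G) = -4*v/(86 + G))
-U(-650, (6 + 12)²) = -(-4)*(6 + 12)²/(86 - 650) = -(-4)*18²/(-564) = -(-4)*324*(-1)/564 = -1*108/47 = -108/47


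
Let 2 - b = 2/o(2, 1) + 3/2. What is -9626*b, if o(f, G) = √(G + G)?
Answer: -4813 + 9626*√2 ≈ 8800.2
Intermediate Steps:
o(f, G) = √2*√G (o(f, G) = √(2*G) = √2*√G)
b = ½ - √2 (b = 2 - (2/((√2*√1)) + 3/2) = 2 - (2/((√2*1)) + 3*(½)) = 2 - (2/(√2) + 3/2) = 2 - (2*(√2/2) + 3/2) = 2 - (√2 + 3/2) = 2 - (3/2 + √2) = 2 + (-3/2 - √2) = ½ - √2 ≈ -0.91421)
-9626*b = -9626*(½ - √2) = -4813 + 9626*√2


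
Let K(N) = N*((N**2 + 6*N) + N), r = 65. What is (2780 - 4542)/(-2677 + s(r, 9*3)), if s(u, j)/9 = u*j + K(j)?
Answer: -881/118096 ≈ -0.0074600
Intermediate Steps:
K(N) = N*(N**2 + 7*N)
s(u, j) = 9*j*u + 9*j**2*(7 + j) (s(u, j) = 9*(u*j + j**2*(7 + j)) = 9*(j*u + j**2*(7 + j)) = 9*j*u + 9*j**2*(7 + j))
(2780 - 4542)/(-2677 + s(r, 9*3)) = (2780 - 4542)/(-2677 + 9*(9*3)*(65 + (9*3)*(7 + 9*3))) = -1762/(-2677 + 9*27*(65 + 27*(7 + 27))) = -1762/(-2677 + 9*27*(65 + 27*34)) = -1762/(-2677 + 9*27*(65 + 918)) = -1762/(-2677 + 9*27*983) = -1762/(-2677 + 238869) = -1762/236192 = -1762*1/236192 = -881/118096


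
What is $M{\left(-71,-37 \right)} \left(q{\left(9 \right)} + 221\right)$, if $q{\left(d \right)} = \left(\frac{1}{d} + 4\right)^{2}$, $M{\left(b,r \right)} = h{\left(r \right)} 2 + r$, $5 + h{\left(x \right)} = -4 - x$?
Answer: $\frac{366130}{81} \approx 4520.1$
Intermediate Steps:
$h{\left(x \right)} = -9 - x$ ($h{\left(x \right)} = -5 - \left(4 + x\right) = -9 - x$)
$M{\left(b,r \right)} = -18 - r$ ($M{\left(b,r \right)} = \left(-9 - r\right) 2 + r = \left(-18 - 2 r\right) + r = -18 - r$)
$q{\left(d \right)} = \left(4 + \frac{1}{d}\right)^{2}$
$M{\left(-71,-37 \right)} \left(q{\left(9 \right)} + 221\right) = \left(-18 - -37\right) \left(\frac{\left(1 + 4 \cdot 9\right)^{2}}{81} + 221\right) = \left(-18 + 37\right) \left(\frac{\left(1 + 36\right)^{2}}{81} + 221\right) = 19 \left(\frac{37^{2}}{81} + 221\right) = 19 \left(\frac{1}{81} \cdot 1369 + 221\right) = 19 \left(\frac{1369}{81} + 221\right) = 19 \cdot \frac{19270}{81} = \frac{366130}{81}$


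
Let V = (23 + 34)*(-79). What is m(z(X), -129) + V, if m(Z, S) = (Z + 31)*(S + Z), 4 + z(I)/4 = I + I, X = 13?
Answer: -9382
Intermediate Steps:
z(I) = -16 + 8*I (z(I) = -16 + 4*(I + I) = -16 + 4*(2*I) = -16 + 8*I)
m(Z, S) = (31 + Z)*(S + Z)
V = -4503 (V = 57*(-79) = -4503)
m(z(X), -129) + V = ((-16 + 8*13)**2 + 31*(-129) + 31*(-16 + 8*13) - 129*(-16 + 8*13)) - 4503 = ((-16 + 104)**2 - 3999 + 31*(-16 + 104) - 129*(-16 + 104)) - 4503 = (88**2 - 3999 + 31*88 - 129*88) - 4503 = (7744 - 3999 + 2728 - 11352) - 4503 = -4879 - 4503 = -9382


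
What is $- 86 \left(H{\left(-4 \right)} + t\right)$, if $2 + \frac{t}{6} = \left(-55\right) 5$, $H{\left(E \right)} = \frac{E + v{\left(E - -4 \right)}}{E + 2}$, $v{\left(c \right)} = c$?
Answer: $142760$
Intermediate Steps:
$H{\left(E \right)} = \frac{4 + 2 E}{2 + E}$ ($H{\left(E \right)} = \frac{E + \left(E - -4\right)}{E + 2} = \frac{E + \left(E + 4\right)}{2 + E} = \frac{E + \left(4 + E\right)}{2 + E} = \frac{4 + 2 E}{2 + E}$)
$t = -1662$ ($t = -12 + 6 \left(\left(-55\right) 5\right) = -12 + 6 \left(-275\right) = -12 - 1650 = -1662$)
$- 86 \left(H{\left(-4 \right)} + t\right) = - 86 \left(2 - 1662\right) = \left(-86\right) \left(-1660\right) = 142760$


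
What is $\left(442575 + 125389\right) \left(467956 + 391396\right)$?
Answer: $488080999328$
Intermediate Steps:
$\left(442575 + 125389\right) \left(467956 + 391396\right) = 567964 \cdot 859352 = 488080999328$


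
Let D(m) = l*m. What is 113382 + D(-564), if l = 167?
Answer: 19194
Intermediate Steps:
D(m) = 167*m
113382 + D(-564) = 113382 + 167*(-564) = 113382 - 94188 = 19194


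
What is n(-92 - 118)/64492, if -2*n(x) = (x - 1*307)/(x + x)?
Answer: -517/54173280 ≈ -9.5435e-6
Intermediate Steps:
n(x) = -(-307 + x)/(4*x) (n(x) = -(x - 1*307)/(2*(x + x)) = -(x - 307)/(2*(2*x)) = -(-307 + x)*1/(2*x)/2 = -(-307 + x)/(4*x))
n(-92 - 118)/64492 = ((307 - (-92 - 118))/(4*(-92 - 118)))/64492 = ((1/4)*(307 - 1*(-210))/(-210))*(1/64492) = ((1/4)*(-1/210)*(307 + 210))*(1/64492) = ((1/4)*(-1/210)*517)*(1/64492) = -517/840*1/64492 = -517/54173280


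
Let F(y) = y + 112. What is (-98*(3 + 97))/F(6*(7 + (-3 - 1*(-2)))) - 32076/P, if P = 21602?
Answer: -27055856/399637 ≈ -67.701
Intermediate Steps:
F(y) = 112 + y
(-98*(3 + 97))/F(6*(7 + (-3 - 1*(-2)))) - 32076/P = (-98*(3 + 97))/(112 + 6*(7 + (-3 - 1*(-2)))) - 32076/21602 = (-98*100)/(112 + 6*(7 + (-3 + 2))) - 32076*1/21602 = -9800/(112 + 6*(7 - 1)) - 16038/10801 = -9800/(112 + 6*6) - 16038/10801 = -9800/(112 + 36) - 16038/10801 = -9800/148 - 16038/10801 = -9800*1/148 - 16038/10801 = -2450/37 - 16038/10801 = -27055856/399637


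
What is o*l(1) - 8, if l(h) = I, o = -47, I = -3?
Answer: 133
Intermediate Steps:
l(h) = -3
o*l(1) - 8 = -47*(-3) - 8 = 141 - 8 = 133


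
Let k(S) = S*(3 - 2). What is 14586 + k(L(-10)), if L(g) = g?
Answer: 14576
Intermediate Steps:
k(S) = S (k(S) = S*1 = S)
14586 + k(L(-10)) = 14586 - 10 = 14576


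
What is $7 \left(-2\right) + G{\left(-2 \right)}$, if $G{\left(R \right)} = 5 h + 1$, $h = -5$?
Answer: $-38$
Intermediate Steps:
$G{\left(R \right)} = -24$ ($G{\left(R \right)} = 5 \left(-5\right) + 1 = -25 + 1 = -24$)
$7 \left(-2\right) + G{\left(-2 \right)} = 7 \left(-2\right) - 24 = -14 - 24 = -38$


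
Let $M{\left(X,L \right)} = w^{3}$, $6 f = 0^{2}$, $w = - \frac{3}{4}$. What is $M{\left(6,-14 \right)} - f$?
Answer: $- \frac{27}{64} \approx -0.42188$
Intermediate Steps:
$w = - \frac{3}{4}$ ($w = \left(-3\right) \frac{1}{4} = - \frac{3}{4} \approx -0.75$)
$f = 0$ ($f = \frac{0^{2}}{6} = \frac{1}{6} \cdot 0 = 0$)
$M{\left(X,L \right)} = - \frac{27}{64}$ ($M{\left(X,L \right)} = \left(- \frac{3}{4}\right)^{3} = - \frac{27}{64}$)
$M{\left(6,-14 \right)} - f = - \frac{27}{64} - 0 = - \frac{27}{64} + 0 = - \frac{27}{64}$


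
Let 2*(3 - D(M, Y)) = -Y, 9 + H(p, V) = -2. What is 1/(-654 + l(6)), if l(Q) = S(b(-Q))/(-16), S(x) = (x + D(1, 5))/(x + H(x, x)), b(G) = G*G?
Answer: -800/523283 ≈ -0.0015288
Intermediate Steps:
H(p, V) = -11 (H(p, V) = -9 - 2 = -11)
D(M, Y) = 3 + Y/2 (D(M, Y) = 3 - (-1)*Y/2 = 3 + Y/2)
b(G) = G**2
S(x) = (11/2 + x)/(-11 + x) (S(x) = (x + (3 + (1/2)*5))/(x - 11) = (x + (3 + 5/2))/(-11 + x) = (x + 11/2)/(-11 + x) = (11/2 + x)/(-11 + x))
l(Q) = -(11/2 + Q**2)/(16*(-11 + Q**2)) (l(Q) = ((11/2 + (-Q)**2)/(-11 + (-Q)**2))/(-16) = ((11/2 + Q**2)/(-11 + Q**2))*(-1/16) = -(11/2 + Q**2)/(16*(-11 + Q**2)))
1/(-654 + l(6)) = 1/(-654 + (-11 - 2*6**2)/(32*(-11 + 6**2))) = 1/(-654 + (-11 - 2*36)/(32*(-11 + 36))) = 1/(-654 + (1/32)*(-11 - 72)/25) = 1/(-654 + (1/32)*(1/25)*(-83)) = 1/(-654 - 83/800) = 1/(-523283/800) = -800/523283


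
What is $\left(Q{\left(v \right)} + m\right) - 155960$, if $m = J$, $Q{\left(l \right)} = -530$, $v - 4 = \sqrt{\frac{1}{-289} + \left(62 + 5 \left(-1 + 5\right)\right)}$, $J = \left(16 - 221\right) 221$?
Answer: $-201795$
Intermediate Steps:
$J = -45305$ ($J = \left(-205\right) 221 = -45305$)
$v = 4 + \frac{3 \sqrt{2633}}{17}$ ($v = 4 + \sqrt{\frac{1}{-289} + \left(62 + 5 \left(-1 + 5\right)\right)} = 4 + \sqrt{- \frac{1}{289} + \left(62 + 5 \cdot 4\right)} = 4 + \sqrt{- \frac{1}{289} + \left(62 + 20\right)} = 4 + \sqrt{- \frac{1}{289} + 82} = 4 + \sqrt{\frac{23697}{289}} = 4 + \frac{3 \sqrt{2633}}{17} \approx 13.055$)
$m = -45305$
$\left(Q{\left(v \right)} + m\right) - 155960 = \left(-530 - 45305\right) - 155960 = -45835 - 155960 = -201795$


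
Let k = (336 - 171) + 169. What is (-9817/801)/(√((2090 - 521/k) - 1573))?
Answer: -9817*√57500438/137897757 ≈ -0.53983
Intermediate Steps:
k = 334 (k = 165 + 169 = 334)
(-9817/801)/(√((2090 - 521/k) - 1573)) = (-9817/801)/(√((2090 - 521/334) - 1573)) = (-9817*1/801)/(√((2090 - 521*1/334) - 1573)) = -9817/(801*√((2090 - 521/334) - 1573)) = -9817/(801*√(697539/334 - 1573)) = -9817*√57500438/172157/801 = -9817*√57500438/137897757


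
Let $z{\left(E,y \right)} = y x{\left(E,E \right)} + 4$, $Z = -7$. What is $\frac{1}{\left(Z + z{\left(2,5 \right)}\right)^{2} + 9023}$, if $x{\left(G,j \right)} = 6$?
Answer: $\frac{1}{9752} \approx 0.00010254$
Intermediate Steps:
$z{\left(E,y \right)} = 4 + 6 y$ ($z{\left(E,y \right)} = y 6 + 4 = 6 y + 4 = 4 + 6 y$)
$\frac{1}{\left(Z + z{\left(2,5 \right)}\right)^{2} + 9023} = \frac{1}{\left(-7 + \left(4 + 6 \cdot 5\right)\right)^{2} + 9023} = \frac{1}{\left(-7 + \left(4 + 30\right)\right)^{2} + 9023} = \frac{1}{\left(-7 + 34\right)^{2} + 9023} = \frac{1}{27^{2} + 9023} = \frac{1}{729 + 9023} = \frac{1}{9752}$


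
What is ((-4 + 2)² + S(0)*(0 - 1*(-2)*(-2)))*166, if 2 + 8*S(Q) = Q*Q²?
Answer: 830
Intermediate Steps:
S(Q) = -¼ + Q³/8 (S(Q) = -¼ + (Q*Q²)/8 = -¼ + Q³/8)
((-4 + 2)² + S(0)*(0 - 1*(-2)*(-2)))*166 = ((-4 + 2)² + (-¼ + (⅛)*0³)*(0 - 1*(-2)*(-2)))*166 = ((-2)² + (-¼ + (⅛)*0)*(0 + 2*(-2)))*166 = (4 + (-¼ + 0)*(0 - 4))*166 = (4 - ¼*(-4))*166 = (4 + 1)*166 = 5*166 = 830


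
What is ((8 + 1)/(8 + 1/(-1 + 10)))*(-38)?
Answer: -3078/73 ≈ -42.164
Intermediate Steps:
((8 + 1)/(8 + 1/(-1 + 10)))*(-38) = (9/(8 + 1/9))*(-38) = (9/(8 + ⅑))*(-38) = (9/(73/9))*(-38) = (9*(9/73))*(-38) = (81/73)*(-38) = -3078/73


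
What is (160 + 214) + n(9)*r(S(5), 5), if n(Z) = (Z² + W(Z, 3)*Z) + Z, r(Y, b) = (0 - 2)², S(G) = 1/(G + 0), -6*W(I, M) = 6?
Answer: 698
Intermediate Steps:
W(I, M) = -1 (W(I, M) = -⅙*6 = -1)
S(G) = 1/G
r(Y, b) = 4 (r(Y, b) = (-2)² = 4)
n(Z) = Z² (n(Z) = (Z² - Z) + Z = Z²)
(160 + 214) + n(9)*r(S(5), 5) = (160 + 214) + 9²*4 = 374 + 81*4 = 374 + 324 = 698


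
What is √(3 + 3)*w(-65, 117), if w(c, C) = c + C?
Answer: 52*√6 ≈ 127.37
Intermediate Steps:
w(c, C) = C + c
√(3 + 3)*w(-65, 117) = √(3 + 3)*(117 - 65) = √6*52 = 52*√6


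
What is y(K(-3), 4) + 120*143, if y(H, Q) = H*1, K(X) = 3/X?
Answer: 17159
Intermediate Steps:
y(H, Q) = H
y(K(-3), 4) + 120*143 = 3/(-3) + 120*143 = 3*(-⅓) + 17160 = -1 + 17160 = 17159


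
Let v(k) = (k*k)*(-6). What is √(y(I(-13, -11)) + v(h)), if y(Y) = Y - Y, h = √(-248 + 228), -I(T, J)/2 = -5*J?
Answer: 2*√30 ≈ 10.954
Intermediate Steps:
I(T, J) = 10*J (I(T, J) = -(-10)*J = 10*J)
h = 2*I*√5 (h = √(-20) = 2*I*√5 ≈ 4.4721*I)
y(Y) = 0
v(k) = -6*k² (v(k) = k²*(-6) = -6*k²)
√(y(I(-13, -11)) + v(h)) = √(0 - 6*(2*I*√5)²) = √(0 - 6*(-20)) = √(0 + 120) = √120 = 2*√30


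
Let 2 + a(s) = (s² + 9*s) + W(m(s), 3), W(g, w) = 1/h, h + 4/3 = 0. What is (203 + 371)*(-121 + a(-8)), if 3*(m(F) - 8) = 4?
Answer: -151249/2 ≈ -75625.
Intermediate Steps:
h = -4/3 (h = -4/3 + 0 = -4/3 ≈ -1.3333)
m(F) = 28/3 (m(F) = 8 + (⅓)*4 = 8 + 4/3 = 28/3)
W(g, w) = -¾ (W(g, w) = 1/(-4/3) = -¾)
a(s) = -11/4 + s² + 9*s (a(s) = -2 + ((s² + 9*s) - ¾) = -2 + (-¾ + s² + 9*s) = -11/4 + s² + 9*s)
(203 + 371)*(-121 + a(-8)) = (203 + 371)*(-121 + (-11/4 + (-8)² + 9*(-8))) = 574*(-121 + (-11/4 + 64 - 72)) = 574*(-121 - 43/4) = 574*(-527/4) = -151249/2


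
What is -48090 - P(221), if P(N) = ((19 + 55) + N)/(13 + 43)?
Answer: -2693335/56 ≈ -48095.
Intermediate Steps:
P(N) = 37/28 + N/56 (P(N) = (74 + N)/56 = (74 + N)*(1/56) = 37/28 + N/56)
-48090 - P(221) = -48090 - (37/28 + (1/56)*221) = -48090 - (37/28 + 221/56) = -48090 - 1*295/56 = -48090 - 295/56 = -2693335/56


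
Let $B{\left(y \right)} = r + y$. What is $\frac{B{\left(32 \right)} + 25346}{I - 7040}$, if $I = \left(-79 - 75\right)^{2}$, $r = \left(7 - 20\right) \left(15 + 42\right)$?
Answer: $\frac{24637}{16676} \approx 1.4774$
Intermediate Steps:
$r = -741$ ($r = \left(-13\right) 57 = -741$)
$B{\left(y \right)} = -741 + y$
$I = 23716$ ($I = \left(-154\right)^{2} = 23716$)
$\frac{B{\left(32 \right)} + 25346}{I - 7040} = \frac{\left(-741 + 32\right) + 25346}{23716 - 7040} = \frac{-709 + 25346}{16676} = 24637 \cdot \frac{1}{16676} = \frac{24637}{16676}$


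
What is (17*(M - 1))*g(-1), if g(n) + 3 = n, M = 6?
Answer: -340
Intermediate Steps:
g(n) = -3 + n
(17*(M - 1))*g(-1) = (17*(6 - 1))*(-3 - 1) = (17*5)*(-4) = 85*(-4) = -340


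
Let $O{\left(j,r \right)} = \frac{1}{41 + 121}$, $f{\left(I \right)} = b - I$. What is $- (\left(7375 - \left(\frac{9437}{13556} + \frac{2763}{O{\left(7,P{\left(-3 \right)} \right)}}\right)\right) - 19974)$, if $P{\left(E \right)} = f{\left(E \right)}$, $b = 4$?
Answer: $\frac{6238548417}{13556} \approx 4.6021 \cdot 10^{5}$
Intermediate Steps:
$f{\left(I \right)} = 4 - I$
$P{\left(E \right)} = 4 - E$
$O{\left(j,r \right)} = \frac{1}{162}$
$- (\left(7375 - \left(\frac{9437}{13556} + \frac{2763}{O{\left(7,P{\left(-3 \right)} \right)}}\right)\right) - 19974) = - (\left(7375 - \left(447606 + \frac{9437}{13556}\right)\right) - 19974) = - (\left(7375 - \frac{6067756373}{13556}\right) - 19974) = - (- \frac{5967780873}{13556} - 19974) = \left(-1\right) \left(- \frac{6238548417}{13556}\right) = \frac{6238548417}{13556}$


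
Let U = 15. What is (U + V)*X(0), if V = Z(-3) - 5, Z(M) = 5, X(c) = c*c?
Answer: 0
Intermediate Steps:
X(c) = c²
V = 0 (V = 5 - 5 = 0)
(U + V)*X(0) = (15 + 0)*0² = 15*0 = 0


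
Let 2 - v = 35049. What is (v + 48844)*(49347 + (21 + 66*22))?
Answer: 701163540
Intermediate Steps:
v = -35047 (v = 2 - 1*35049 = 2 - 35049 = -35047)
(v + 48844)*(49347 + (21 + 66*22)) = (-35047 + 48844)*(49347 + (21 + 66*22)) = 13797*(49347 + (21 + 1452)) = 13797*(49347 + 1473) = 13797*50820 = 701163540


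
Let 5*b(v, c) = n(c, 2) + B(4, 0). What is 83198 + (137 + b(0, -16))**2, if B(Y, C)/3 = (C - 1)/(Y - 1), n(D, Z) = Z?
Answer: 2550546/25 ≈ 1.0202e+5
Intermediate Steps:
B(Y, C) = 3*(-1 + C)/(-1 + Y) (B(Y, C) = 3*((C - 1)/(Y - 1)) = 3*((-1 + C)/(-1 + Y)) = 3*(-1 + C)/(-1 + Y))
b(v, c) = 1/5 (b(v, c) = (2 + 3*(-1 + 0)/(-1 + 4))/5 = (2 + 3*(-1)/3)/5 = (2 + 3*(1/3)*(-1))/5 = (2 - 1)/5 = (1/5)*1 = 1/5)
83198 + (137 + b(0, -16))**2 = 83198 + (137 + 1/5)**2 = 83198 + (686/5)**2 = 83198 + 470596/25 = 2550546/25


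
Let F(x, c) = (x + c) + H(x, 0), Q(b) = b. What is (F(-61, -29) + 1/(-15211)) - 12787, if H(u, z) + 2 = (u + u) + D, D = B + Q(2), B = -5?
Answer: -197803845/15211 ≈ -13004.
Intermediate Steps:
D = -3 (D = -5 + 2 = -3)
H(u, z) = -5 + 2*u (H(u, z) = -2 + ((u + u) - 3) = -2 + (2*u - 3) = -2 + (-3 + 2*u) = -5 + 2*u)
F(x, c) = -5 + c + 3*x (F(x, c) = (x + c) + (-5 + 2*x) = (c + x) + (-5 + 2*x) = -5 + c + 3*x)
(F(-61, -29) + 1/(-15211)) - 12787 = ((-5 - 29 + 3*(-61)) + 1/(-15211)) - 12787 = ((-5 - 29 - 183) - 1/15211) - 12787 = (-217 - 1/15211) - 12787 = -3300788/15211 - 12787 = -197803845/15211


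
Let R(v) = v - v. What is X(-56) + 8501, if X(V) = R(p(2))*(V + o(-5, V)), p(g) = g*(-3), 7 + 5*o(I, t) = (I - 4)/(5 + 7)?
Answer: 8501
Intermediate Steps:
o(I, t) = -22/15 + I/60 (o(I, t) = -7/5 + ((I - 4)/(5 + 7))/5 = -7/5 + ((-4 + I)/12)/5 = -7/5 + ((-4 + I)*(1/12))/5 = -7/5 + (-⅓ + I/12)/5 = -7/5 + (-1/15 + I/60) = -22/15 + I/60)
p(g) = -3*g
R(v) = 0
X(V) = 0 (X(V) = 0*(V + (-22/15 + (1/60)*(-5))) = 0*(V + (-22/15 - 1/12)) = 0*(V - 31/20) = 0*(-31/20 + V) = 0)
X(-56) + 8501 = 0 + 8501 = 8501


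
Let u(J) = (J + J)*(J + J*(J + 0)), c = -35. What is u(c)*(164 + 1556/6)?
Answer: -105791000/3 ≈ -3.5264e+7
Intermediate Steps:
u(J) = 2*J*(J + J²) (u(J) = (2*J)*(J + J*J) = (2*J)*(J + J²) = 2*J*(J + J²))
u(c)*(164 + 1556/6) = (2*(-35)²*(1 - 35))*(164 + 1556/6) = (2*1225*(-34))*(164 + 1556*(⅙)) = -83300*(164 + 778/3) = -83300*1270/3 = -105791000/3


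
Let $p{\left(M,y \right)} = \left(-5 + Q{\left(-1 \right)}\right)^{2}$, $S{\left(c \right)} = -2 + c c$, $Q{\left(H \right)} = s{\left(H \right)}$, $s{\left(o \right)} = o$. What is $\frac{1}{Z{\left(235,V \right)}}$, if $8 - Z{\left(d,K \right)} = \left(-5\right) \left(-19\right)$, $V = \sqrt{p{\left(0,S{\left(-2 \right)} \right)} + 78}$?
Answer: $- \frac{1}{87} \approx -0.011494$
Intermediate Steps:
$Q{\left(H \right)} = H$
$S{\left(c \right)} = -2 + c^{2}$
$p{\left(M,y \right)} = 36$ ($p{\left(M,y \right)} = \left(-5 - 1\right)^{2} = \left(-6\right)^{2} = 36$)
$V = \sqrt{114}$ ($V = \sqrt{36 + 78} = \sqrt{114} \approx 10.677$)
$Z{\left(d,K \right)} = -87$ ($Z{\left(d,K \right)} = 8 - \left(-5\right) \left(-19\right) = 8 - 95 = -87$)
$\frac{1}{Z{\left(235,V \right)}} = \frac{1}{-87} = - \frac{1}{87}$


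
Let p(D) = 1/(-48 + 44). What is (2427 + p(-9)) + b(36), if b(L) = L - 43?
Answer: 9679/4 ≈ 2419.8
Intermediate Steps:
b(L) = -43 + L
p(D) = -1/4 (p(D) = 1/(-4) = -1/4)
(2427 + p(-9)) + b(36) = (2427 - 1/4) + (-43 + 36) = 9707/4 - 7 = 9679/4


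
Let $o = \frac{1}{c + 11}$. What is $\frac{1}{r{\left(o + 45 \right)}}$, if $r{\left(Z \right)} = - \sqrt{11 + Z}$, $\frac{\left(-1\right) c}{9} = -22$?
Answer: $- \frac{\sqrt{2446345}}{11705} \approx -0.13363$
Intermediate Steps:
$c = 198$ ($c = \left(-9\right) \left(-22\right) = 198$)
$o = \frac{1}{209}$ ($o = \frac{1}{198 + 11} = \frac{1}{209} \approx 0.0047847$)
$\frac{1}{r{\left(o + 45 \right)}} = \frac{1}{\left(-1\right) \sqrt{11 + \left(\frac{1}{209} + 45\right)}} = \frac{1}{\left(-1\right) \sqrt{11 + \frac{9406}{209}}} = \frac{1}{\left(-1\right) \sqrt{\frac{11705}{209}}} = \frac{1}{\left(-1\right) \frac{\sqrt{2446345}}{209}} = \frac{1}{\left(- \frac{1}{209}\right) \sqrt{2446345}} = - \frac{\sqrt{2446345}}{11705}$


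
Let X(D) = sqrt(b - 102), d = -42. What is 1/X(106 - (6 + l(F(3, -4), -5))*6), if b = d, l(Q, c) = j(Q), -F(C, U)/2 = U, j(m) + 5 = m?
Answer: -I/12 ≈ -0.083333*I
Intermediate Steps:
j(m) = -5 + m
F(C, U) = -2*U
l(Q, c) = -5 + Q
b = -42
X(D) = 12*I (X(D) = sqrt(-42 - 102) = sqrt(-144) = 12*I)
1/X(106 - (6 + l(F(3, -4), -5))*6) = 1/(12*I) = -I/12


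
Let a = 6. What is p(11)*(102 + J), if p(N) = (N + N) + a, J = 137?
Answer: 6692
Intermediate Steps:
p(N) = 6 + 2*N (p(N) = (N + N) + 6 = 2*N + 6 = 6 + 2*N)
p(11)*(102 + J) = (6 + 2*11)*(102 + 137) = (6 + 22)*239 = 28*239 = 6692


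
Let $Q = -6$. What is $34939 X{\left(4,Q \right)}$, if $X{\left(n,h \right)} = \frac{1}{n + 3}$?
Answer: $\frac{34939}{7} \approx 4991.3$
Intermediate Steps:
$X{\left(n,h \right)} = \frac{1}{3 + n}$
$34939 X{\left(4,Q \right)} = \frac{34939}{3 + 4} = \frac{34939}{7}$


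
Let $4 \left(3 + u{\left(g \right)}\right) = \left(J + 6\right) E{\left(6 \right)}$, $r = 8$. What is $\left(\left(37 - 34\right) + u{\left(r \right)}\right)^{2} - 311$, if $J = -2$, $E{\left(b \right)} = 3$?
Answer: $-302$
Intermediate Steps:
$u{\left(g \right)} = 0$ ($u{\left(g \right)} = -3 + \frac{\left(-2 + 6\right) 3}{4} = -3 + \frac{4 \cdot 3}{4} = -3 + \frac{1}{4} \cdot 12 = -3 + 3 = 0$)
$\left(\left(37 - 34\right) + u{\left(r \right)}\right)^{2} - 311 = \left(\left(37 - 34\right) + 0\right)^{2} - 311 = \left(3 + 0\right)^{2} - 311 = 3^{2} - 311 = 9 - 311 = -302$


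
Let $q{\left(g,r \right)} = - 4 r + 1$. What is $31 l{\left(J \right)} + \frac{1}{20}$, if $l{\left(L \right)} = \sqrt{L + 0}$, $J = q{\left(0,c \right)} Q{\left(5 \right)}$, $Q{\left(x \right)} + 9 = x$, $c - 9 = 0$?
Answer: $\frac{1}{20} + 62 \sqrt{35} \approx 366.85$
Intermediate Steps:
$c = 9$ ($c = 9 + 0 = 9$)
$Q{\left(x \right)} = -9 + x$
$q{\left(g,r \right)} = 1 - 4 r$
$J = 140$ ($J = \left(1 - 36\right) \left(-9 + 5\right) = \left(1 - 36\right) \left(-4\right) = \left(-35\right) \left(-4\right) = 140$)
$l{\left(L \right)} = \sqrt{L}$
$31 l{\left(J \right)} + \frac{1}{20} = 31 \sqrt{140} + \frac{1}{20} = 31 \cdot 2 \sqrt{35} + \frac{1}{20} = 62 \sqrt{35} + \frac{1}{20} = \frac{1}{20} + 62 \sqrt{35}$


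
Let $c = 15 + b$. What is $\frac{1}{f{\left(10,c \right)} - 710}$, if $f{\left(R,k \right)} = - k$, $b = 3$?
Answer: $- \frac{1}{728} \approx -0.0013736$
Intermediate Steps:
$c = 18$ ($c = 15 + 3 = 18$)
$\frac{1}{f{\left(10,c \right)} - 710} = \frac{1}{\left(-1\right) 18 - 710} = \frac{1}{-18 - 710} = \frac{1}{-728} = - \frac{1}{728}$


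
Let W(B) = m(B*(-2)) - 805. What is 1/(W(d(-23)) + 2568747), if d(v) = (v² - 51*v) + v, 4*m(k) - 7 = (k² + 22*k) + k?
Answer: 4/21470705 ≈ 1.8630e-7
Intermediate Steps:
m(k) = 7/4 + k²/4 + 23*k/4 (m(k) = 7/4 + ((k² + 22*k) + k)/4 = 7/4 + (k² + 23*k)/4 = 7/4 + (k²/4 + 23*k/4) = 7/4 + k²/4 + 23*k/4)
d(v) = v² - 50*v
W(B) = -3213/4 + B² - 23*B/2 (W(B) = (7/4 + (B*(-2))²/4 + 23*(B*(-2))/4) - 805 = (7/4 + (-2*B)²/4 + 23*(-2*B)/4) - 805 = (7/4 + (4*B²)/4 - 23*B/2) - 805 = (7/4 + B² - 23*B/2) - 805 = -3213/4 + B² - 23*B/2)
1/(W(d(-23)) + 2568747) = 1/((-3213/4 + (-23*(-50 - 23))² - (-529)*(-50 - 23)/2) + 2568747) = 1/((-3213/4 + (-23*(-73))² - (-529)*(-73)/2) + 2568747) = 1/((-3213/4 + 1679² - 23/2*1679) + 2568747) = 1/((-3213/4 + 2819041 - 38617/2) + 2568747) = 1/(11195717/4 + 2568747) = 1/(21470705/4) = 4/21470705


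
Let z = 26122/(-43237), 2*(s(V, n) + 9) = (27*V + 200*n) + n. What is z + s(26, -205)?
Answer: -1752058721/86474 ≈ -20261.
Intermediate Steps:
s(V, n) = -9 + 27*V/2 + 201*n/2 (s(V, n) = -9 + ((27*V + 200*n) + n)/2 = -9 + (27*V + 201*n)/2 = -9 + (27*V/2 + 201*n/2) = -9 + 27*V/2 + 201*n/2)
z = -26122/43237 (z = 26122*(-1/43237) = -26122/43237 ≈ -0.60416)
z + s(26, -205) = -26122/43237 + (-9 + (27/2)*26 + (201/2)*(-205)) = -26122/43237 + (-9 + 351 - 41205/2) = -26122/43237 - 40521/2 = -1752058721/86474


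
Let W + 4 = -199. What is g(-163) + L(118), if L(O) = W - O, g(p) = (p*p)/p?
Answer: -484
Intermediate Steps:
W = -203 (W = -4 - 199 = -203)
g(p) = p (g(p) = p**2/p = p)
L(O) = -203 - O
g(-163) + L(118) = -163 + (-203 - 1*118) = -163 + (-203 - 118) = -163 - 321 = -484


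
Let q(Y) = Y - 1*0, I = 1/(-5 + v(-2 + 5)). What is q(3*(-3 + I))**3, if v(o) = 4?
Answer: -1728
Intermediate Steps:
I = -1 (I = 1/(-5 + 4) = 1/(-1) = -1)
q(Y) = Y (q(Y) = Y + 0 = Y)
q(3*(-3 + I))**3 = (3*(-3 - 1))**3 = (3*(-4))**3 = (-12)**3 = -1728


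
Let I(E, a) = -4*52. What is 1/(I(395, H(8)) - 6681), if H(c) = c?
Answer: -1/6889 ≈ -0.00014516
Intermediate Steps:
I(E, a) = -208
1/(I(395, H(8)) - 6681) = 1/(-208 - 6681) = 1/(-6889) = -1/6889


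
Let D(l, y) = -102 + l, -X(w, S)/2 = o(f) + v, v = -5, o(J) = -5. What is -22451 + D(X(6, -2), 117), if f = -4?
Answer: -22533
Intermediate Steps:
X(w, S) = 20 (X(w, S) = -2*(-5 - 5) = -2*(-10) = 20)
-22451 + D(X(6, -2), 117) = -22451 + (-102 + 20) = -22451 - 82 = -22533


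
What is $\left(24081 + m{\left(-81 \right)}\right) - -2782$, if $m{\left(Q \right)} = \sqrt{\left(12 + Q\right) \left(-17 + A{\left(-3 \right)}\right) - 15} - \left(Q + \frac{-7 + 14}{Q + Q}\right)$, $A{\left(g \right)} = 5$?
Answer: $\frac{4364935}{162} + \sqrt{813} \approx 26973.0$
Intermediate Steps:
$m{\left(Q \right)} = \sqrt{-159 - 12 Q} - Q - \frac{7}{2 Q}$ ($m{\left(Q \right)} = \sqrt{\left(12 + Q\right) \left(-17 + 5\right) - 15} - \left(Q + \frac{-7 + 14}{Q + Q}\right) = \sqrt{\left(12 + Q\right) \left(-12\right) - 15} - \left(Q + \frac{7}{2 Q}\right) = \sqrt{\left(-144 - 12 Q\right) - 15} - \left(Q + 7 \frac{1}{2 Q}\right) = \sqrt{-159 - 12 Q} - \left(Q + \frac{7}{2 Q}\right) = \sqrt{-159 - 12 Q} - Q - \frac{7}{2 Q}$)
$\left(24081 + m{\left(-81 \right)}\right) - -2782 = \left(24081 - \left(-81 - \frac{7}{162} - \sqrt{-159 - -972}\right)\right) - -2782 = \left(24081 + \left(\sqrt{-159 + 972} + 81 - - \frac{7}{162}\right)\right) + 2782 = \left(24081 + \left(\sqrt{813} + 81 + \frac{7}{162}\right)\right) + 2782 = \left(24081 + \left(\frac{13129}{162} + \sqrt{813}\right)\right) + 2782 = \left(\frac{3914251}{162} + \sqrt{813}\right) + 2782 = \frac{4364935}{162} + \sqrt{813}$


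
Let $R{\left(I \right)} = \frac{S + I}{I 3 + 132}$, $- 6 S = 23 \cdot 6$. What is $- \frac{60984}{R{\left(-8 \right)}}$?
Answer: $\frac{6586272}{31} \approx 2.1246 \cdot 10^{5}$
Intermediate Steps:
$S = -23$ ($S = - \frac{23 \cdot 6}{6} = \left(- \frac{1}{6}\right) 138 = -23$)
$R{\left(I \right)} = \frac{-23 + I}{132 + 3 I}$ ($R{\left(I \right)} = \frac{-23 + I}{I 3 + 132} = \frac{-23 + I}{3 I + 132} = \frac{-23 + I}{132 + 3 I}$)
$- \frac{60984}{R{\left(-8 \right)}} = - \frac{60984}{\frac{1}{3} \frac{1}{44 - 8} \left(-23 - 8\right)} = - \frac{60984}{\frac{1}{3} \cdot \frac{1}{36} \left(-31\right)} = - \frac{60984}{- \frac{31}{108}} = \left(-60984\right) \left(- \frac{108}{31}\right) = \frac{6586272}{31}$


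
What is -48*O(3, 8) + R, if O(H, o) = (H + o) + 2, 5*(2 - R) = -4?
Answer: -3106/5 ≈ -621.20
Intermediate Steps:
R = 14/5 (R = 2 - ⅕*(-4) = 2 + ⅘ = 14/5 ≈ 2.8000)
O(H, o) = 2 + H + o
-48*O(3, 8) + R = -48*(2 + 3 + 8) + 14/5 = -48*13 + 14/5 = -624 + 14/5 = -3106/5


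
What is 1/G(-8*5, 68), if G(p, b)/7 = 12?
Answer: 1/84 ≈ 0.011905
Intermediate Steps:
G(p, b) = 84 (G(p, b) = 7*12 = 84)
1/G(-8*5, 68) = 1/84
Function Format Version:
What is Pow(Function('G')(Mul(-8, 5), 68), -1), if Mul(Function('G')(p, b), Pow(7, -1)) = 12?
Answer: Rational(1, 84) ≈ 0.011905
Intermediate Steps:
Function('G')(p, b) = 84 (Function('G')(p, b) = Mul(7, 12) = 84)
Pow(Function('G')(Mul(-8, 5), 68), -1) = Pow(84, -1) = Rational(1, 84)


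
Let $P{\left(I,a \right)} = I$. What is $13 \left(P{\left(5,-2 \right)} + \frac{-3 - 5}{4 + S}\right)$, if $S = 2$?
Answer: $\frac{143}{3} \approx 47.667$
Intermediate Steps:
$13 \left(P{\left(5,-2 \right)} + \frac{-3 - 5}{4 + S}\right) = 13 \left(5 + \frac{-3 - 5}{4 + 2}\right) = 13 \left(5 - \frac{8}{6}\right) = 13 \left(5 - \frac{4}{3}\right) = 13 \cdot \frac{11}{3} = \frac{143}{3}$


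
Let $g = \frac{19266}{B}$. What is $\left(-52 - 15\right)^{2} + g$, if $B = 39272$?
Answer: $\frac{88155637}{19636} \approx 4489.5$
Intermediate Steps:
$g = \frac{9633}{19636}$ ($g = \frac{19266}{39272} = 19266 \cdot \frac{1}{39272} = \frac{9633}{19636} \approx 0.49058$)
$\left(-52 - 15\right)^{2} + g = \left(-52 - 15\right)^{2} + \frac{9633}{19636} = \left(-67\right)^{2} + \frac{9633}{19636} = 4489 + \frac{9633}{19636} = \frac{88155637}{19636}$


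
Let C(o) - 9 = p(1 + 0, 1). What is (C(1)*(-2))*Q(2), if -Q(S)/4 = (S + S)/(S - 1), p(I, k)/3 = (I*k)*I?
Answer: 384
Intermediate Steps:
p(I, k) = 3*k*I**2 (p(I, k) = 3*((I*k)*I) = 3*(k*I**2) = 3*k*I**2)
C(o) = 12 (C(o) = 9 + 3*1*(1 + 0)**2 = 9 + 3*1*1**2 = 9 + 3*1*1 = 9 + 3 = 12)
Q(S) = -8*S/(-1 + S) (Q(S) = -4*(S + S)/(S - 1) = -4*2*S/(-1 + S) = -8*S/(-1 + S))
(C(1)*(-2))*Q(2) = (12*(-2))*(-8*2/(-1 + 2)) = -(-192)*2/1 = -(-192)*2 = -24*(-16) = 384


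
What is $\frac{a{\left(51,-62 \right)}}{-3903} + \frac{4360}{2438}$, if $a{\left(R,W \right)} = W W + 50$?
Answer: $\frac{1253918}{1585919} \approx 0.79066$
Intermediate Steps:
$a{\left(R,W \right)} = 50 + W^{2}$ ($a{\left(R,W \right)} = W^{2} + 50 = 50 + W^{2}$)
$\frac{a{\left(51,-62 \right)}}{-3903} + \frac{4360}{2438} = \frac{50 + \left(-62\right)^{2}}{-3903} + \frac{4360}{2438} = \left(50 + 3844\right) \left(- \frac{1}{3903}\right) + 4360 \cdot \frac{1}{2438} = 3894 \left(- \frac{1}{3903}\right) + \frac{2180}{1219} = - \frac{1298}{1301} + \frac{2180}{1219} = \frac{1253918}{1585919}$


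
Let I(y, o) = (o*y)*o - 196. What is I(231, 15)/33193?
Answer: 51779/33193 ≈ 1.5599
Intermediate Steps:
I(y, o) = -196 + y*o**2 (I(y, o) = y*o**2 - 196 = -196 + y*o**2)
I(231, 15)/33193 = (-196 + 231*15**2)/33193 = (-196 + 231*225)*(1/33193) = (-196 + 51975)*(1/33193) = 51779*(1/33193) = 51779/33193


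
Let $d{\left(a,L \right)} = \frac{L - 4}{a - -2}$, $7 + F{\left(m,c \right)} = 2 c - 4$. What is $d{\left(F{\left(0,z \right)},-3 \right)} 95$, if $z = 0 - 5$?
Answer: $35$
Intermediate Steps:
$z = -5$
$F{\left(m,c \right)} = -11 + 2 c$ ($F{\left(m,c \right)} = -7 + \left(2 c - 4\right) = -7 + \left(-4 + 2 c\right) = -11 + 2 c$)
$d{\left(a,L \right)} = \frac{-4 + L}{2 + a}$ ($d{\left(a,L \right)} = \frac{-4 + L}{a + \left(-3 + 5\right)} = \frac{-4 + L}{a + 2} = \frac{-4 + L}{2 + a}$)
$d{\left(F{\left(0,z \right)},-3 \right)} 95 = \frac{-4 - 3}{2 + \left(-11 + 2 \left(-5\right)\right)} 95 = \frac{1}{2 - 21} \left(-7\right) 95 = \frac{1}{-19} \left(-7\right) 95 = \left(- \frac{1}{19}\right) \left(-7\right) 95 = \frac{7}{19} \cdot 95 = 35$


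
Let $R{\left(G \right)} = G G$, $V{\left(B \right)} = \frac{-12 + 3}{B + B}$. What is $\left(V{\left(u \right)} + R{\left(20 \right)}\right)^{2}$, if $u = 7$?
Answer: $\frac{31259281}{196} \approx 1.5949 \cdot 10^{5}$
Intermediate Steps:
$V{\left(B \right)} = - \frac{9}{2 B}$
$R{\left(G \right)} = G^{2}$
$\left(V{\left(u \right)} + R{\left(20 \right)}\right)^{2} = \left(- \frac{9}{2 \cdot 7} + 20^{2}\right)^{2} = \left(\left(- \frac{9}{2}\right) \frac{1}{7} + 400\right)^{2} = \left(- \frac{9}{14} + 400\right)^{2} = \left(\frac{5591}{14}\right)^{2} = \frac{31259281}{196}$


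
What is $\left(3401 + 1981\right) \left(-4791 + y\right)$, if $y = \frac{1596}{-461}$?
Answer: $- \frac{11895549354}{461} \approx -2.5804 \cdot 10^{7}$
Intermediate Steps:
$y = - \frac{1596}{461}$ ($y = 1596 \left(- \frac{1}{461}\right) = - \frac{1596}{461} \approx -3.462$)
$\left(3401 + 1981\right) \left(-4791 + y\right) = \left(3401 + 1981\right) \left(-4791 - \frac{1596}{461}\right) = 5382 \left(- \frac{2210247}{461}\right) = - \frac{11895549354}{461}$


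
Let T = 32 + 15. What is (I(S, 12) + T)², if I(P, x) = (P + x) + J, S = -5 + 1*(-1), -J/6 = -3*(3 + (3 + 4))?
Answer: 54289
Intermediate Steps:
J = 180 (J = -(-18)*(3 + (3 + 4)) = -(-18)*(3 + 7) = -(-18)*10 = -6*(-30) = 180)
S = -6 (S = -5 - 1 = -6)
I(P, x) = 180 + P + x (I(P, x) = (P + x) + 180 = 180 + P + x)
T = 47
(I(S, 12) + T)² = ((180 - 6 + 12) + 47)² = (186 + 47)² = 233² = 54289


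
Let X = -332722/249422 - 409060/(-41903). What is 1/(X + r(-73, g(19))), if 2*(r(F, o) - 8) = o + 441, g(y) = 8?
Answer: 10451530066/2518067253699 ≈ 0.0041506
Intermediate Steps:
X = 44043256677/5225765033 (X = -332722*1/249422 - 409060*(-1/41903) = -166361/124711 + 409060/41903 = 44043256677/5225765033 ≈ 8.4281)
r(F, o) = 457/2 + o/2 (r(F, o) = 8 + (o + 441)/2 = 8 + (441 + o)/2 = 8 + (441/2 + o/2) = 457/2 + o/2)
1/(X + r(-73, g(19))) = 1/(44043256677/5225765033 + (457/2 + (½)*8)) = 1/(44043256677/5225765033 + (457/2 + 4)) = 1/(44043256677/5225765033 + 465/2) = 1/(2518067253699/10451530066) = 10451530066/2518067253699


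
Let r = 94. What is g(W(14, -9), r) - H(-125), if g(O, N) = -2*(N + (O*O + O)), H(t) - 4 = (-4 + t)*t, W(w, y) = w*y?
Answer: -47817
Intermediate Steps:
H(t) = 4 + t*(-4 + t) (H(t) = 4 + (-4 + t)*t = 4 + t*(-4 + t))
g(O, N) = -2*N - 2*O - 2*O**2 (g(O, N) = -2*(N + (O**2 + O)) = -2*(N + (O + O**2)) = -2*(N + O + O**2) = -2*N - 2*O - 2*O**2)
g(W(14, -9), r) - H(-125) = (-2*94 - 28*(-9) - 2*(14*(-9))**2) - (4 + (-125)**2 - 4*(-125)) = (-188 - 2*(-126) - 2*(-126)**2) - (4 + 15625 + 500) = (-188 + 252 - 2*15876) - 1*16129 = (-188 + 252 - 31752) - 16129 = -31688 - 16129 = -47817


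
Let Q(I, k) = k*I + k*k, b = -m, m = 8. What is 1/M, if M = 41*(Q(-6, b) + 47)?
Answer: 1/6519 ≈ 0.00015340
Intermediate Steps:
b = -8 (b = -1*8 = -8)
Q(I, k) = k² + I*k (Q(I, k) = I*k + k² = k² + I*k)
M = 6519 (M = 41*(-8*(-6 - 8) + 47) = 41*(-8*(-14) + 47) = 41*(112 + 47) = 41*159 = 6519)
1/M = 1/6519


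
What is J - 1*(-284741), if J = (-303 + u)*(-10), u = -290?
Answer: 290671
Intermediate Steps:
J = 5930 (J = (-303 - 290)*(-10) = -593*(-10) = 5930)
J - 1*(-284741) = 5930 - 1*(-284741) = 5930 + 284741 = 290671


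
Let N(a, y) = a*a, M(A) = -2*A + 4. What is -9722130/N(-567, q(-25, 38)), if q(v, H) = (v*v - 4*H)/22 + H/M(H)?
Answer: -3240710/107163 ≈ -30.241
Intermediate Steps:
M(A) = 4 - 2*A
q(v, H) = -2*H/11 + v**2/22 + H/(4 - 2*H) (q(v, H) = (v*v - 4*H)/22 + H/(4 - 2*H) = (v**2 - 4*H)*(1/22) + H/(4 - 2*H) = (-2*H/11 + v**2/22) + H/(4 - 2*H) = -2*H/11 + v**2/22 + H/(4 - 2*H))
N(a, y) = a**2
-9722130/N(-567, q(-25, 38)) = -9722130/((-567)**2) = -9722130/321489 = -9722130*1/321489 = -3240710/107163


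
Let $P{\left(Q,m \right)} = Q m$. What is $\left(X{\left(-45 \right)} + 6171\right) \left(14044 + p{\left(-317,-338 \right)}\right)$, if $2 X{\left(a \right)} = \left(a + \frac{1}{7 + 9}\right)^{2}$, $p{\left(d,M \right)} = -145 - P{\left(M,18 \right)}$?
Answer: $\frac{73467759279}{512} \approx 1.4349 \cdot 10^{8}$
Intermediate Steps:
$p{\left(d,M \right)} = -145 - 18 M$ ($p{\left(d,M \right)} = -145 - M 18 = -145 - 18 M$)
$X{\left(a \right)} = \frac{\left(\frac{1}{16} + a\right)^{2}}{2}$ ($X{\left(a \right)} = \frac{\left(a + \frac{1}{7 + 9}\right)^{2}}{2} = \frac{\left(a + \frac{1}{16}\right)^{2}}{2} = \frac{\left(\frac{1}{16} + a\right)^{2}}{2}$)
$\left(X{\left(-45 \right)} + 6171\right) \left(14044 + p{\left(-317,-338 \right)}\right) = \left(\frac{\left(1 + 16 \left(-45\right)\right)^{2}}{512} + 6171\right) \left(14044 - -5939\right) = \left(\frac{\left(1 - 720\right)^{2}}{512} + 6171\right) \left(14044 + \left(-145 + 6084\right)\right) = \left(\frac{\left(-719\right)^{2}}{512} + 6171\right) \left(14044 + 5939\right) = \left(\frac{1}{512} \cdot 516961 + 6171\right) 19983 = \left(\frac{516961}{512} + 6171\right) 19983 = \frac{3676513}{512} \cdot 19983 = \frac{73467759279}{512}$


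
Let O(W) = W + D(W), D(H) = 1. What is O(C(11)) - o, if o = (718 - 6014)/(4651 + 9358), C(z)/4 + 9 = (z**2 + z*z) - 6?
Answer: 12739477/14009 ≈ 909.38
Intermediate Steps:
C(z) = -60 + 8*z**2 (C(z) = -36 + 4*((z**2 + z*z) - 6) = -36 + 4*((z**2 + z**2) - 6) = -36 + 4*(2*z**2 - 6) = -36 + 4*(-6 + 2*z**2) = -36 + (-24 + 8*z**2) = -60 + 8*z**2)
o = -5296/14009 ≈ -0.37804
O(W) = 1 + W (O(W) = W + 1 = 1 + W)
O(C(11)) - o = (1 + (-60 + 8*11**2)) - 1*(-5296/14009) = (1 + (-60 + 8*121)) + 5296/14009 = (1 + (-60 + 968)) + 5296/14009 = (1 + 908) + 5296/14009 = 909 + 5296/14009 = 12739477/14009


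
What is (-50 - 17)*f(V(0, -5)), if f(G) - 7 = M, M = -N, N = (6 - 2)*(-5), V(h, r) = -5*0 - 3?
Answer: -1809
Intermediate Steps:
V(h, r) = -3 (V(h, r) = 0 - 3 = -3)
N = -20 (N = 4*(-5) = -20)
M = 20 (M = -1*(-20) = 20)
f(G) = 27 (f(G) = 7 + 20 = 27)
(-50 - 17)*f(V(0, -5)) = (-50 - 17)*27 = -67*27 = -1809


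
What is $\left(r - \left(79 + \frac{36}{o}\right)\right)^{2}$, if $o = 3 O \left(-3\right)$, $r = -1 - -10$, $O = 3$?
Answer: $\frac{42436}{9} \approx 4715.1$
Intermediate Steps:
$r = 9$ ($r = -1 + 10 = 9$)
$o = -27$ ($o = 3 \cdot 3 \left(-3\right) = 9 \left(-3\right) = -27$)
$\left(r - \left(79 + \frac{36}{o}\right)\right)^{2} = \left(9 - \left(79 + \frac{36}{-27}\right)\right)^{2} = \left(9 - \frac{233}{3}\right)^{2} = \left(- \frac{206}{3}\right)^{2} = \frac{42436}{9}$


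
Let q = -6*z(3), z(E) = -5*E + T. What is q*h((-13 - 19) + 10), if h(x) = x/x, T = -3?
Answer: 108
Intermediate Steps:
z(E) = -3 - 5*E (z(E) = -5*E - 3 = -3 - 5*E)
h(x) = 1
q = 108 (q = -6*(-3 - 5*3) = -6*(-3 - 15) = -6*(-18) = 108)
q*h((-13 - 19) + 10) = 108*1 = 108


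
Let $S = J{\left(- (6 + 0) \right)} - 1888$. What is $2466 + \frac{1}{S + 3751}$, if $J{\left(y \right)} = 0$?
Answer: $\frac{4594159}{1863} \approx 2466.0$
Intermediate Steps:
$S = -1888$ ($S = 0 - 1888 = -1888$)
$2466 + \frac{1}{S + 3751} = 2466 + \frac{1}{-1888 + 3751} = 2466 + \frac{1}{1863} = \frac{4594159}{1863}$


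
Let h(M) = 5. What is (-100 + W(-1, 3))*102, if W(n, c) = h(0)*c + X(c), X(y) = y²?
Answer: -7752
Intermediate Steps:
W(n, c) = c² + 5*c (W(n, c) = 5*c + c² = c² + 5*c)
(-100 + W(-1, 3))*102 = (-100 + 3*(5 + 3))*102 = (-100 + 3*8)*102 = (-100 + 24)*102 = -76*102 = -7752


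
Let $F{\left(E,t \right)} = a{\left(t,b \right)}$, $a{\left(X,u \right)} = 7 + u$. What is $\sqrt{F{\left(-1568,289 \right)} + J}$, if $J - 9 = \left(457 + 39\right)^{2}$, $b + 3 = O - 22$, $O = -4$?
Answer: $\sqrt{246003} \approx 495.99$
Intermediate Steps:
$b = -29$ ($b = -3 - 26 = -29$)
$J = 246025$ ($J = 9 + \left(457 + 39\right)^{2} = 9 + 496^{2} = 9 + 246016 = 246025$)
$F{\left(E,t \right)} = -22$ ($F{\left(E,t \right)} = 7 - 29 = -22$)
$\sqrt{F{\left(-1568,289 \right)} + J} = \sqrt{-22 + 246025} = \sqrt{246003}$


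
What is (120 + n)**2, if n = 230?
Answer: 122500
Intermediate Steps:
(120 + n)**2 = (120 + 230)**2 = 350**2 = 122500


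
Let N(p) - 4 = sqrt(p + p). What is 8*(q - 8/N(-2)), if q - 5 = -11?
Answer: -304/5 + 32*I/5 ≈ -60.8 + 6.4*I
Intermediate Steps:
q = -6 (q = 5 - 11 = -6)
N(p) = 4 + sqrt(2)*sqrt(p) (N(p) = 4 + sqrt(p + p) = 4 + sqrt(2*p) = 4 + sqrt(2)*sqrt(p))
8*(q - 8/N(-2)) = 8*(-6 - 8/(4 + sqrt(2)*sqrt(-2))) = 8*(-6 - 8/(4 + sqrt(2)*(I*sqrt(2)))) = 8*(-6 - 8*(4 - 2*I)/20) = 8*(-6 - 2*(4 - 2*I)/5) = -48 - 16*(4 - 2*I)/5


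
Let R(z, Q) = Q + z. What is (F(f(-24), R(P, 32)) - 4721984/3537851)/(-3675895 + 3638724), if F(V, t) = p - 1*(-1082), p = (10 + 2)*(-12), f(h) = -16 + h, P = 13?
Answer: -3313782254/131505459521 ≈ -0.025199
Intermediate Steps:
p = -144 (p = 12*(-12) = -144)
F(V, t) = 938 (F(V, t) = -144 - 1*(-1082) = -144 + 1082 = 938)
(F(f(-24), R(P, 32)) - 4721984/3537851)/(-3675895 + 3638724) = (938 - 4721984/3537851)/(-3675895 + 3638724) = (938 - 4721984*1/3537851)/(-37171) = (938 - 4721984/3537851)*(-1/37171) = (3313782254/3537851)*(-1/37171) = -3313782254/131505459521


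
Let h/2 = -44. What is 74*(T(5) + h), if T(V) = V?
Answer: -6142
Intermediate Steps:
h = -88 (h = 2*(-44) = -88)
74*(T(5) + h) = 74*(5 - 88) = 74*(-83) = -6142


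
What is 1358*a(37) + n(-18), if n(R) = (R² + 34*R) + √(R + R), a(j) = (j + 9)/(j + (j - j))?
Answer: 51812/37 + 6*I ≈ 1400.3 + 6.0*I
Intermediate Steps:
a(j) = (9 + j)/j (a(j) = (9 + j)/(j + 0) = (9 + j)/j)
n(R) = R² + 34*R + √2*√R (n(R) = (R² + 34*R) + √(2*R) = (R² + 34*R) + √2*√R = R² + 34*R + √2*√R)
1358*a(37) + n(-18) = 1358*((9 + 37)/37) + ((-18)² + 34*(-18) + √2*√(-18)) = 1358*((1/37)*46) + (324 - 612 + √2*(3*I*√2)) = 1358*(46/37) + (324 - 612 + 6*I) = 62468/37 + (-288 + 6*I) = 51812/37 + 6*I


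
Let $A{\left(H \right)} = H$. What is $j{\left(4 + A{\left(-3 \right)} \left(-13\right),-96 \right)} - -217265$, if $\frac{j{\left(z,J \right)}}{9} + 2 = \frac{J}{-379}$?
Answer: $\frac{82337477}{379} \approx 2.1725 \cdot 10^{5}$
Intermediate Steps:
$j{\left(z,J \right)} = -18 - \frac{9 J}{379}$ ($j{\left(z,J \right)} = -18 + 9 \frac{J}{-379} = -18 + 9 J \left(- \frac{1}{379}\right) = -18 + 9 \left(- \frac{J}{379}\right) = -18 - \frac{9 J}{379}$)
$j{\left(4 + A{\left(-3 \right)} \left(-13\right),-96 \right)} - -217265 = \left(-18 - - \frac{864}{379}\right) - -217265 = \left(-18 + \frac{864}{379}\right) + 217265 = - \frac{5958}{379} + 217265 = \frac{82337477}{379}$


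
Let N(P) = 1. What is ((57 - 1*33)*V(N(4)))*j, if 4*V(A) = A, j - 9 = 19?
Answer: 168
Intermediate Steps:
j = 28 (j = 9 + 19 = 28)
V(A) = A/4
((57 - 1*33)*V(N(4)))*j = ((57 - 1*33)*((1/4)*1))*28 = ((57 - 33)*(1/4))*28 = (24*(1/4))*28 = 6*28 = 168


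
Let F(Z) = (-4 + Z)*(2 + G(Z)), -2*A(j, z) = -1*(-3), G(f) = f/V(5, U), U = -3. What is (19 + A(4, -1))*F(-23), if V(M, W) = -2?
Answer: -25515/4 ≈ -6378.8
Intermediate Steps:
G(f) = -f/2 (G(f) = f/(-2) = f*(-½) = -f/2)
A(j, z) = -3/2 (A(j, z) = -(-1)*(-3)/2 = -½*3 = -3/2)
F(Z) = (-4 + Z)*(2 - Z/2)
(19 + A(4, -1))*F(-23) = (19 - 3/2)*(-8 + 4*(-23) - ½*(-23)²) = 35*(-8 - 92 - ½*529)/2 = 35*(-8 - 92 - 529/2)/2 = (35/2)*(-729/2) = -25515/4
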